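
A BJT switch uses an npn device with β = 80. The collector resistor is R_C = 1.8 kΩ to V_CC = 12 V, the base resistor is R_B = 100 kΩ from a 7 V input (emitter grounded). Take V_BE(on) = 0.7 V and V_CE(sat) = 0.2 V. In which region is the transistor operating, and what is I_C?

active; I_C ≈ 5 mA

Assume active. Base-emitter loop: I_B = (V_BB − V_BE)/R_B = (7 − 0.7)/100 = 0.063 mA.
I_C = β·I_B = 80×0.063 = 5.04 mA.
V_CE = V_CC − I_C·R_C = 12 − 5.04×1.8 = 2.93 V > V_CE(sat), so the active-region assumption holds.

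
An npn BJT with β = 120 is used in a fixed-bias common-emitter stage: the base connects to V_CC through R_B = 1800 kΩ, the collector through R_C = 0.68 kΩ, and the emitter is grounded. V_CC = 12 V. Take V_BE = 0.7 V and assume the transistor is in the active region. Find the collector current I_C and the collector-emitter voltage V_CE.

Base loop: V_CC = I_B·R_B + V_BE, so I_B = (12 − 0.7)/1800 kΩ = 0.00628 mA.
In the active region I_C = β·I_B = 120 × 0.00628 = 0.753 mA.
Collector loop: V_CE = V_CC − I_C·R_C = 12 − 0.753×0.68 = 11.5 V.
Since V_CE = 11.5 V > V_CE(sat) ≈ 0.2 V, the transistor is in the active region as assumed.

I_C ≈ 0.75 mA, V_CE ≈ 11 V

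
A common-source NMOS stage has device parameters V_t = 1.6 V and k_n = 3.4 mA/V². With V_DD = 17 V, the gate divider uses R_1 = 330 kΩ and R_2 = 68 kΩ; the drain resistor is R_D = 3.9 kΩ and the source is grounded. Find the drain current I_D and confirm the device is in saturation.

I_D ≈ 2.9 mA

V_G = V_DD·R_2/(R_1+R_2) = 17×68/398 = 2.9 V. With the source grounded, V_GS = V_G = 2.9 V.
Assume saturation: I_D = (k_n/2)(V_GS − V_t)² = (3.4/2)×(2.9 − 1.6)² = 1.7×1.3² = 2.89 mA.
V_DS = V_DD − I_D·R_D = 17 − 2.89×3.9 = 5.72 V.
Saturation requires V_DS ≥ V_GS − V_t = 1.3 V; 5.72 ≥ 1.3 ✓.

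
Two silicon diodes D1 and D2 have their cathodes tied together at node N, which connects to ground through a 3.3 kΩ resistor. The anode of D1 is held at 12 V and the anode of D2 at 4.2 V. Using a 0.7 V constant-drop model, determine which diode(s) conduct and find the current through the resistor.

Assume both conduct. Then node N would need to be at both 12−0.7 = 11.3 V and 4.2−0.7 = 3.5 V, which is impossible.
Assume only D1 conducts: V_N = 12 − 0.7 = 11.3 V, so I_R = 11.3/3.3 = 3.42 mA.
Check D2: its anode-to-cathode voltage is 4.2 − 11.3 = -7.1 V < 0.7 V, so it is off. The assumption is consistent.

Only D1 conducts; I_R ≈ 3.4 mA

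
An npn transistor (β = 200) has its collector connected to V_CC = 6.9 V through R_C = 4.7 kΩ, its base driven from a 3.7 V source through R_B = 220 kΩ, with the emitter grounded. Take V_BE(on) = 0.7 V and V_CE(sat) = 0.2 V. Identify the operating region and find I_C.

saturation; I_C ≈ 1.4 mA

Assume active: I_B = (3.7 − 0.7)/220 = 0.0136 mA, giving I_C = β·I_B = 2.73 mA.
But then V_CE = 6.9 − 2.73×4.7 = -5.92 V < V_CE(sat) = 0.2 V — impossible in the active region.
So the transistor is saturated. With V_CE = 0.2 V, I_C = (V_CC − 0.2)/R_C = 6.7/4.7 = 1.43 mA.
Check: β·I_B = 2.73 mA > I_C = 1.43 mA, confirming saturation.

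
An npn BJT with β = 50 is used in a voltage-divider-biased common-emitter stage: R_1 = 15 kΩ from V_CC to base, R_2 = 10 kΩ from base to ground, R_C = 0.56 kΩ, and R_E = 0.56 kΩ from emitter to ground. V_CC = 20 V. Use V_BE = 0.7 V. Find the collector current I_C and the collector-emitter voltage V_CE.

Thevenize the base divider: V_Th = V_CC·R_2/(R_1+R_2) = 20×10/25 = 8 V, R_Th = R_1‖R_2 = 6 kΩ.
Base-emitter loop: V_Th = I_B·R_Th + V_BE + (β+1)I_B·R_E, so I_B = (8 − 0.7) / (6 + 51×0.56) = 0.211 mA.
I_C = β·I_B = 50×0.211 = 10.6 mA, and I_E = (β+1)I_B = 10.8 mA.
V_CE = V_CC − I_C·R_C − I_E·R_E = 20 − 10.6×0.56 − 10.8×0.56 = 8.05 V.
V_CE = 8.05 V > 0.2 V confirms active-region operation.

I_C ≈ 11 mA, V_CE ≈ 8.1 V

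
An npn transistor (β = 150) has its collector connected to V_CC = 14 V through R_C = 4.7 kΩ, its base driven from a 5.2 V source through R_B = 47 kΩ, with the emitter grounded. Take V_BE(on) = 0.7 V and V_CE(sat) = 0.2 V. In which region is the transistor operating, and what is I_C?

saturation; I_C ≈ 2.9 mA

Assume active: I_B = (5.2 − 0.7)/47 = 0.0957 mA, giving I_C = β·I_B = 14.4 mA.
But then V_CE = 14 − 14.4×4.7 = -53.5 V < V_CE(sat) = 0.2 V — impossible in the active region.
So the transistor is saturated. With V_CE = 0.2 V, I_C = (V_CC − 0.2)/R_C = 13.8/4.7 = 2.94 mA.
Check: β·I_B = 14.4 mA > I_C = 2.94 mA, confirming saturation.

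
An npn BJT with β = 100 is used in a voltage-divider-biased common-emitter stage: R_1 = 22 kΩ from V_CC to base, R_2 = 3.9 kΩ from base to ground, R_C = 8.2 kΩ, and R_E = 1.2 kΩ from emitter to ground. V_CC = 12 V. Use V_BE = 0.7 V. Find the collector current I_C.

I_C ≈ 0.89 mA

Thevenize the base divider: V_Th = V_CC·R_2/(R_1+R_2) = 12×3.9/25.9 = 1.81 V, R_Th = R_1‖R_2 = 3.31 kΩ.
Base-emitter loop: V_Th = I_B·R_Th + V_BE + (β+1)I_B·R_E, so I_B = (1.81 − 0.7) / (3.31 + 101×1.2) = 0.00889 mA.
I_C = β·I_B = 100×0.00889 = 0.889 mA, and I_E = (β+1)I_B = 0.898 mA.
V_CE = V_CC − I_C·R_C − I_E·R_E = 12 − 0.889×8.2 − 0.898×1.2 = 3.63 V.
V_CE = 3.63 V > 0.2 V confirms active-region operation.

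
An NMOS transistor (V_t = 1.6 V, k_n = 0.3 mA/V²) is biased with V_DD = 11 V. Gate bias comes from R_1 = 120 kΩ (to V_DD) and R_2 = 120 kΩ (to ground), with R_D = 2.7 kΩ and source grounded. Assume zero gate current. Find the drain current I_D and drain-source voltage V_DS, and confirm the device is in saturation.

V_G = V_DD·R_2/(R_1+R_2) = 11×120/240 = 5.5 V. With the source grounded, V_GS = V_G = 5.5 V.
Assume saturation: I_D = (k_n/2)(V_GS − V_t)² = (0.3/2)×(5.5 − 1.6)² = 0.15×3.9² = 2.28 mA.
V_DS = V_DD − I_D·R_D = 11 − 2.28×2.7 = 4.84 V.
Saturation requires V_DS ≥ V_GS − V_t = 3.9 V; 4.84 ≥ 3.9 ✓.

I_D ≈ 2.3 mA, V_DS ≈ 4.8 V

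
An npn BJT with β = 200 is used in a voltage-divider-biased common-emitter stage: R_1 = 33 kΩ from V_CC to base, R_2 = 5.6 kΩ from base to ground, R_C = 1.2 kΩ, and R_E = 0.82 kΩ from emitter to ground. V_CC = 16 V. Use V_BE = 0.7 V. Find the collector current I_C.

I_C ≈ 1.9 mA

Thevenize the base divider: V_Th = V_CC·R_2/(R_1+R_2) = 16×5.6/38.6 = 2.32 V, R_Th = R_1‖R_2 = 4.79 kΩ.
Base-emitter loop: V_Th = I_B·R_Th + V_BE + (β+1)I_B·R_E, so I_B = (2.32 − 0.7) / (4.79 + 201×0.82) = 0.00956 mA.
I_C = β·I_B = 200×0.00956 = 1.91 mA, and I_E = (β+1)I_B = 1.92 mA.
V_CE = V_CC − I_C·R_C − I_E·R_E = 16 − 1.91×1.2 − 1.92×0.82 = 12.1 V.
V_CE = 12.1 V > 0.2 V confirms active-region operation.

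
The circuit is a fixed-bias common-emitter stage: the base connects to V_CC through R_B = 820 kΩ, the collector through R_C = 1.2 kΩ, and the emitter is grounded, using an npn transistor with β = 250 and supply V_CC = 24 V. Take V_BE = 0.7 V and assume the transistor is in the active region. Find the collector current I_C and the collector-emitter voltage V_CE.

I_C ≈ 7.1 mA, V_CE ≈ 15 V

Base loop: V_CC = I_B·R_B + V_BE, so I_B = (24 − 0.7)/820 kΩ = 0.0284 mA.
In the active region I_C = β·I_B = 250 × 0.0284 = 7.1 mA.
Collector loop: V_CE = V_CC − I_C·R_C = 24 − 7.1×1.2 = 15.5 V.
Since V_CE = 15.5 V > V_CE(sat) ≈ 0.2 V, the transistor is in the active region as assumed.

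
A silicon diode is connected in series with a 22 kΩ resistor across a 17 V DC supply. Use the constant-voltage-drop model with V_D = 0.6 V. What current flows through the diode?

I ≈ 0.75 mA

KVL around the loop: 17 = V_D + I·R = 0.6 + I × 22 kΩ.
So I = (17 − 0.6) / 22 kΩ = 16.4 / 22 = 0.745 mA.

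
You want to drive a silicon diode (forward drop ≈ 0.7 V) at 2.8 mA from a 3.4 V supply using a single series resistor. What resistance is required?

The resistor drops V_S − V_D = 3.4 − 0.7 = 2.7 V at 2.8 mA.
R = 2.7 V / 2.8 mA = 0.964 kΩ.

R ≈ 0.96 kΩ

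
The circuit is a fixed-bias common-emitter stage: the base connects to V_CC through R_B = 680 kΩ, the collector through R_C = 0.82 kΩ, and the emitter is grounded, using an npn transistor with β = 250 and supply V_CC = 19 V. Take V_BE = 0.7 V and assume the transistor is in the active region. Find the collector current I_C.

I_C ≈ 6.7 mA

Base loop: V_CC = I_B·R_B + V_BE, so I_B = (19 − 0.7)/680 kΩ = 0.0269 mA.
In the active region I_C = β·I_B = 250 × 0.0269 = 6.73 mA.
Collector loop: V_CE = V_CC − I_C·R_C = 19 − 6.73×0.82 = 13.5 V.
Since V_CE = 13.5 V > V_CE(sat) ≈ 0.2 V, the transistor is in the active region as assumed.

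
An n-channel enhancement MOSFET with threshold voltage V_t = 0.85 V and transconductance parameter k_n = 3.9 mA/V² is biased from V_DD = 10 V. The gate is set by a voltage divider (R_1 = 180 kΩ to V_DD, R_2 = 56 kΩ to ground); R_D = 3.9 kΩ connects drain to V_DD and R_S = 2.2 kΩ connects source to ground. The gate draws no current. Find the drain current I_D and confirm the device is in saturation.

V_G = V_DD·R_2/(R_1+R_2) = 10×56/236 = 2.37 V.
Assume saturation: I_D = (k_n/2)(V_GS − V_t)² with V_GS = V_G − I_D·R_S = 2.37 − 2.2·I_D.
Substituting gives 9.44·I_D² − 14.1·I_D + 4.52 = 0, with roots I_D = 0.469 or 1.02 mA.
The root I_D = 1.02 mA gives V_GS = 0.126 V ≤ V_t, so take I_D = 0.469 mA.
Then V_GS = 1.34 V and V_DS = V_DD − I_D(R_D+R_S) = 10 − 0.469×6.1 = 7.14 V.
Saturation requires V_DS ≥ V_GS − V_t = 0.491 V; 7.14 ≥ 0.491 ✓.

I_D ≈ 0.47 mA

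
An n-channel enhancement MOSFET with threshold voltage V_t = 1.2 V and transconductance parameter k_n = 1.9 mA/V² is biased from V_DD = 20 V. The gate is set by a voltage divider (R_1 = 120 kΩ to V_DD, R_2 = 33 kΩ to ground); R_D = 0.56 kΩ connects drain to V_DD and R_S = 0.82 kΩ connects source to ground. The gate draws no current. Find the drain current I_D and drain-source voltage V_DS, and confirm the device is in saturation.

V_G = V_DD·R_2/(R_1+R_2) = 20×33/153 = 4.31 V.
Assume saturation: I_D = (k_n/2)(V_GS − V_t)² with V_GS = V_G − I_D·R_S = 4.31 − 0.82·I_D.
Substituting gives 0.639·I_D² − 5.85·I_D + 9.21 = 0, with roots I_D = 2.02 or 7.14 mA.
The root I_D = 7.14 mA gives V_GS = -1.54 V ≤ V_t, so take I_D = 2.02 mA.
Then V_GS = 2.66 V and V_DS = V_DD − I_D(R_D+R_S) = 20 − 2.02×1.38 = 17.2 V.
Saturation requires V_DS ≥ V_GS − V_t = 1.46 V; 17.2 ≥ 1.46 ✓.

I_D ≈ 2 mA, V_DS ≈ 17 V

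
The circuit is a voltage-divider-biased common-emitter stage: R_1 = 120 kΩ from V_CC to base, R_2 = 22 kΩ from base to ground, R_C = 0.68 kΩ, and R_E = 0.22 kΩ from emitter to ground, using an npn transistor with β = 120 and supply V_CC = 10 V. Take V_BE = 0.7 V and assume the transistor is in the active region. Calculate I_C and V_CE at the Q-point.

Thevenize the base divider: V_Th = V_CC·R_2/(R_1+R_2) = 10×22/142 = 1.55 V, R_Th = R_1‖R_2 = 18.6 kΩ.
Base-emitter loop: V_Th = I_B·R_Th + V_BE + (β+1)I_B·R_E, so I_B = (1.55 − 0.7) / (18.6 + 121×0.22) = 0.0188 mA.
I_C = β·I_B = 120×0.0188 = 2.25 mA, and I_E = (β+1)I_B = 2.27 mA.
V_CE = V_CC − I_C·R_C − I_E·R_E = 10 − 2.25×0.68 − 2.27×0.22 = 7.97 V.
V_CE = 7.97 V > 0.2 V confirms active-region operation.

I_C ≈ 2.3 mA, V_CE ≈ 8 V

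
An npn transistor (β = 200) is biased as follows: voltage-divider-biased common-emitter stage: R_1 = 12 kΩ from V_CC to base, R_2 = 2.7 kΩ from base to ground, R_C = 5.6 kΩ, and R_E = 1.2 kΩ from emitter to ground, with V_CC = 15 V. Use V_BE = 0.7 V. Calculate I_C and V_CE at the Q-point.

Thevenize the base divider: V_Th = V_CC·R_2/(R_1+R_2) = 15×2.7/14.7 = 2.76 V, R_Th = R_1‖R_2 = 2.2 kΩ.
Base-emitter loop: V_Th = I_B·R_Th + V_BE + (β+1)I_B·R_E, so I_B = (2.76 − 0.7) / (2.2 + 201×1.2) = 0.00844 mA.
I_C = β·I_B = 200×0.00844 = 1.69 mA, and I_E = (β+1)I_B = 1.7 mA.
V_CE = V_CC − I_C·R_C − I_E·R_E = 15 − 1.69×5.6 − 1.7×1.2 = 3.51 V.
V_CE = 3.51 V > 0.2 V confirms active-region operation.

I_C ≈ 1.7 mA, V_CE ≈ 3.5 V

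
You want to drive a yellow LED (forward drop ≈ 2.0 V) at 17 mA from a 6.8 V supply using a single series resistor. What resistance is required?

R ≈ 0.28 kΩ

The resistor drops V_S − V_D = 6.8 − 2.0 = 4.8 V at 17 mA.
R = 4.8 V / 17 mA = 0.282 kΩ.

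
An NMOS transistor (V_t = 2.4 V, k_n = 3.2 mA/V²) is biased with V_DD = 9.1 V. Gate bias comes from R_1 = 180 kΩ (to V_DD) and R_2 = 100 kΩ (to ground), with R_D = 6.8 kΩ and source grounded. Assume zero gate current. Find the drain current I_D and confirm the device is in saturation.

I_D ≈ 1.2 mA

V_G = V_DD·R_2/(R_1+R_2) = 9.1×100/280 = 3.25 V. With the source grounded, V_GS = V_G = 3.25 V.
Assume saturation: I_D = (k_n/2)(V_GS − V_t)² = (3.2/2)×(3.25 − 2.4)² = 1.6×0.85² = 1.16 mA.
V_DS = V_DD − I_D·R_D = 9.1 − 1.16×6.8 = 1.24 V.
Saturation requires V_DS ≥ V_GS − V_t = 0.85 V; 1.24 ≥ 0.85 ✓.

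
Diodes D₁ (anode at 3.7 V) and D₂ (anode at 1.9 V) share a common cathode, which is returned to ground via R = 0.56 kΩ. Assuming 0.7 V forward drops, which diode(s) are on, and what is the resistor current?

Only D₁ conducts; I_R ≈ 5.4 mA

Assume both conduct. Then node N would need to be at both 3.7−0.7 = 3 V and 1.9−0.7 = 1.2 V, which is impossible.
Assume only D₁ conducts: V_N = 3.7 − 0.7 = 3 V, so I_R = 3/0.56 = 5.36 mA.
Check D₂: its anode-to-cathode voltage is 1.9 − 3 = -1.1 V < 0.7 V, so it is off. The assumption is consistent.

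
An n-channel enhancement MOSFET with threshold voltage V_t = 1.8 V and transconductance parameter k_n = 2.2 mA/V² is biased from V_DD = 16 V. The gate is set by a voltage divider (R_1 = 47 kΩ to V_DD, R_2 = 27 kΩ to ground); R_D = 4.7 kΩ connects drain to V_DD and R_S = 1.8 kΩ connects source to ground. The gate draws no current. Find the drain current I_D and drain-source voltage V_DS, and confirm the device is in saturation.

V_G = V_DD·R_2/(R_1+R_2) = 16×27/74 = 5.84 V.
Assume saturation: I_D = (k_n/2)(V_GS − V_t)² with V_GS = V_G − I_D·R_S = 5.84 − 1.8·I_D.
Substituting gives 3.56·I_D² − 17·I_D + 17.9 = 0, with roots I_D = 1.58 or 3.19 mA.
The root I_D = 3.19 mA gives V_GS = 0.0973 V ≤ V_t, so take I_D = 1.58 mA.
Then V_GS = 3 V and V_DS = V_DD − I_D(R_D+R_S) = 16 − 1.58×6.5 = 5.74 V.
Saturation requires V_DS ≥ V_GS − V_t = 1.2 V; 5.74 ≥ 1.2 ✓.

I_D ≈ 1.6 mA, V_DS ≈ 5.7 V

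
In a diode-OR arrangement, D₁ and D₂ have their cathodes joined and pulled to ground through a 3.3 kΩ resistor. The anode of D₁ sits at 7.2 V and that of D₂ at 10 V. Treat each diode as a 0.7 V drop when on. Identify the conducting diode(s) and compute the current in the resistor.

Assume both conduct. Then node N would need to be at both 7.2−0.7 = 6.5 V and 10−0.7 = 9.3 V, which is impossible.
Assume only D₂ conducts: V_N = 10 − 0.7 = 9.3 V, so I_R = 9.3/3.3 = 2.82 mA.
Check D₁: its anode-to-cathode voltage is 7.2 − 9.3 = -2.1 V < 0.7 V, so it is off. The assumption is consistent.

Only D₂ conducts; I_R ≈ 2.8 mA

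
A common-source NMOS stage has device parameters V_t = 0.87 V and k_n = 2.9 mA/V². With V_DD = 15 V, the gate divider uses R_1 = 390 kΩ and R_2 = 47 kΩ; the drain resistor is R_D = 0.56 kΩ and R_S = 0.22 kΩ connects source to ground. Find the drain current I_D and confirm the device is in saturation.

V_G = V_DD·R_2/(R_1+R_2) = 15×47/437 = 1.61 V.
Assume saturation: I_D = (k_n/2)(V_GS − V_t)² with V_GS = V_G − I_D·R_S = 1.61 − 0.22·I_D.
Substituting gives 0.0702·I_D² − 1.47·I_D + 0.801 = 0, with roots I_D = 0.558 or 20.4 mA.
The root I_D = 20.4 mA gives V_GS = -2.89 V ≤ V_t, so take I_D = 0.558 mA.
Then V_GS = 1.49 V and V_DS = V_DD − I_D(R_D+R_S) = 15 − 0.558×0.78 = 14.6 V.
Saturation requires V_DS ≥ V_GS − V_t = 0.62 V; 14.6 ≥ 0.62 ✓.

I_D ≈ 0.56 mA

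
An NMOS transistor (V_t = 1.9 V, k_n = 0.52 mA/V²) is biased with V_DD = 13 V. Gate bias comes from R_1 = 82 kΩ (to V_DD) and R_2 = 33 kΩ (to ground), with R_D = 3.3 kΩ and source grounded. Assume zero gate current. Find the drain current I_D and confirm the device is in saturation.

I_D ≈ 0.87 mA

V_G = V_DD·R_2/(R_1+R_2) = 13×33/115 = 3.73 V. With the source grounded, V_GS = V_G = 3.73 V.
Assume saturation: I_D = (k_n/2)(V_GS − V_t)² = (0.52/2)×(3.73 − 1.9)² = 0.26×1.83² = 0.871 mA.
V_DS = V_DD − I_D·R_D = 13 − 0.871×3.3 = 10.1 V.
Saturation requires V_DS ≥ V_GS − V_t = 1.83 V; 10.1 ≥ 1.83 ✓.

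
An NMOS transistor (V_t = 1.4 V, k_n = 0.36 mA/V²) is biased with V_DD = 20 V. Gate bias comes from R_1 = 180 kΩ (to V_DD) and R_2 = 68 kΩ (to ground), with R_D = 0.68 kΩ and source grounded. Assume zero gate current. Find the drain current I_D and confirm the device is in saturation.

I_D ≈ 3 mA

V_G = V_DD·R_2/(R_1+R_2) = 20×68/248 = 5.48 V. With the source grounded, V_GS = V_G = 5.48 V.
Assume saturation: I_D = (k_n/2)(V_GS − V_t)² = (0.36/2)×(5.48 − 1.4)² = 0.18×4.08² = 3 mA.
V_DS = V_DD − I_D·R_D = 20 − 3×0.68 = 18 V.
Saturation requires V_DS ≥ V_GS − V_t = 4.08 V; 18 ≥ 4.08 ✓.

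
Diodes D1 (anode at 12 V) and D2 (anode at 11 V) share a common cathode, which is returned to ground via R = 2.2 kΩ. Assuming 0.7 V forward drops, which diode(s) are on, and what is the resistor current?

Assume both conduct. Then node N would need to be at both 12−0.7 = 11.3 V and 11−0.7 = 10.3 V, which is impossible.
Assume only D1 conducts: V_N = 12 − 0.7 = 11.3 V, so I_R = 11.3/2.2 = 5.14 mA.
Check D2: its anode-to-cathode voltage is 11 − 11.3 = -0.3 V < 0.7 V, so it is off. The assumption is consistent.

Only D1 conducts; I_R ≈ 5.1 mA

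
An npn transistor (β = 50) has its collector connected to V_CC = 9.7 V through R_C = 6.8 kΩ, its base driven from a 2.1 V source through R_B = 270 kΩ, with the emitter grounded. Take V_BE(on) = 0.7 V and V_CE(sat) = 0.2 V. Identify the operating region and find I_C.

Assume active. Base-emitter loop: I_B = (V_BB − V_BE)/R_B = (2.1 − 0.7)/270 = 0.00519 mA.
I_C = β·I_B = 50×0.00519 = 0.259 mA.
V_CE = V_CC − I_C·R_C = 9.7 − 0.259×6.8 = 7.94 V > V_CE(sat), so the active-region assumption holds.

active; I_C ≈ 0.26 mA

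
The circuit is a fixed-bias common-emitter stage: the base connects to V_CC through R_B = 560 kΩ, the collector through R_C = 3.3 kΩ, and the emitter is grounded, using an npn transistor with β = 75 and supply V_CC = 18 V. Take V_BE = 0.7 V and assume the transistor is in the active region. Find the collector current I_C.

Base loop: V_CC = I_B·R_B + V_BE, so I_B = (18 − 0.7)/560 kΩ = 0.0309 mA.
In the active region I_C = β·I_B = 75 × 0.0309 = 2.32 mA.
Collector loop: V_CE = V_CC − I_C·R_C = 18 − 2.32×3.3 = 10.4 V.
Since V_CE = 10.4 V > V_CE(sat) ≈ 0.2 V, the transistor is in the active region as assumed.

I_C ≈ 2.3 mA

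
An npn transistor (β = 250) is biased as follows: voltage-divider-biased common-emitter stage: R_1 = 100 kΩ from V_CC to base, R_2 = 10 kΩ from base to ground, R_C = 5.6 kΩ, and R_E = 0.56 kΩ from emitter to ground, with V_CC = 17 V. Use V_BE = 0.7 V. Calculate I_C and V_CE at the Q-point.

Thevenize the base divider: V_Th = V_CC·R_2/(R_1+R_2) = 17×10/110 = 1.55 V, R_Th = R_1‖R_2 = 9.09 kΩ.
Base-emitter loop: V_Th = I_B·R_Th + V_BE + (β+1)I_B·R_E, so I_B = (1.55 − 0.7) / (9.09 + 251×0.56) = 0.00565 mA.
I_C = β·I_B = 250×0.00565 = 1.41 mA, and I_E = (β+1)I_B = 1.42 mA.
V_CE = V_CC − I_C·R_C − I_E·R_E = 17 − 1.41×5.6 − 1.42×0.56 = 8.3 V.
V_CE = 8.3 V > 0.2 V confirms active-region operation.

I_C ≈ 1.4 mA, V_CE ≈ 8.3 V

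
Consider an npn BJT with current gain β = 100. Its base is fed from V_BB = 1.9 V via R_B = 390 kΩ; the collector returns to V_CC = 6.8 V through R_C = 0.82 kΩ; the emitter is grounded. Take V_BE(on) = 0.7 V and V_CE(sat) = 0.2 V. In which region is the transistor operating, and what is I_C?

Assume active. Base-emitter loop: I_B = (V_BB − V_BE)/R_B = (1.9 − 0.7)/390 = 0.00308 mA.
I_C = β·I_B = 100×0.00308 = 0.308 mA.
V_CE = V_CC − I_C·R_C = 6.8 − 0.308×0.82 = 6.55 V > V_CE(sat), so the active-region assumption holds.

active; I_C ≈ 0.31 mA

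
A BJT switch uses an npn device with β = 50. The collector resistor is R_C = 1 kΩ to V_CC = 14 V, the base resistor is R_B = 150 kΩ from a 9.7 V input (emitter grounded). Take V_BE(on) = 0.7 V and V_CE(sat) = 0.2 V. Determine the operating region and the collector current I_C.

active; I_C ≈ 3 mA

Assume active. Base-emitter loop: I_B = (V_BB − V_BE)/R_B = (9.7 − 0.7)/150 = 0.06 mA.
I_C = β·I_B = 50×0.06 = 3 mA.
V_CE = V_CC − I_C·R_C = 14 − 3×1 = 11 V > V_CE(sat), so the active-region assumption holds.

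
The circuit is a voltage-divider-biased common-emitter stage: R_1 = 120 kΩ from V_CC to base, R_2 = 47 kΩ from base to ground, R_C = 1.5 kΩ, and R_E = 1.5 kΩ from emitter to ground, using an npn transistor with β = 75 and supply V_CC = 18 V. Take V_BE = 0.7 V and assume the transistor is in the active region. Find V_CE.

V_CE ≈ 11 V

Thevenize the base divider: V_Th = V_CC·R_2/(R_1+R_2) = 18×47/167 = 5.07 V, R_Th = R_1‖R_2 = 33.8 kΩ.
Base-emitter loop: V_Th = I_B·R_Th + V_BE + (β+1)I_B·R_E, so I_B = (5.07 − 0.7) / (33.8 + 76×1.5) = 0.0295 mA.
I_C = β·I_B = 75×0.0295 = 2.22 mA, and I_E = (β+1)I_B = 2.25 mA.
V_CE = V_CC − I_C·R_C − I_E·R_E = 18 − 2.22×1.5 − 2.25×1.5 = 11.3 V.
V_CE = 11.3 V > 0.2 V confirms active-region operation.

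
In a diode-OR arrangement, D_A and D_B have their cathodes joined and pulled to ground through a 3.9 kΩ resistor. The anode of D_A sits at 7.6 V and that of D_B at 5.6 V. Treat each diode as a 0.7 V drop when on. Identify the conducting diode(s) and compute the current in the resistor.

Assume both conduct. Then node N would need to be at both 7.6−0.7 = 6.9 V and 5.6−0.7 = 4.9 V, which is impossible.
Assume only D_A conducts: V_N = 7.6 − 0.7 = 6.9 V, so I_R = 6.9/3.9 = 1.77 mA.
Check D_B: its anode-to-cathode voltage is 5.6 − 6.9 = -1.3 V < 0.7 V, so it is off. The assumption is consistent.

Only D_A conducts; I_R ≈ 1.8 mA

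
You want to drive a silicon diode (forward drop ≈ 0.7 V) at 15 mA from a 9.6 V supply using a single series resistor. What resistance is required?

R ≈ 0.59 kΩ

The resistor drops V_S − V_D = 9.6 − 0.7 = 8.9 V at 15 mA.
R = 8.9 V / 15 mA = 0.593 kΩ.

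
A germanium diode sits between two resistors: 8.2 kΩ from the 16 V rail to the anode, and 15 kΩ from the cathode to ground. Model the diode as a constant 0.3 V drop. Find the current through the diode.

The two resistors are in series with the diode, so KVL gives 16 = I·8.2 + 0.3 + I·15.
I = (16 − 0.3) / (8.2 + 15) kΩ = 15.7 / 23.2 = 0.677 mA.

I ≈ 0.68 mA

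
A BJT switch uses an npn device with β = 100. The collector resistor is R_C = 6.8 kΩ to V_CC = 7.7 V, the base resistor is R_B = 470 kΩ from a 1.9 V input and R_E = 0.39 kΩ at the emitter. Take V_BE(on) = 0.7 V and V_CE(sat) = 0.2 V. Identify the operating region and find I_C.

active; I_C ≈ 0.24 mA

Assume active. Base-emitter loop: I_B = (V_BB − V_BE)/(R_B + (β+1)R_E) = (1.9 − 0.7)/(470 + 101×0.39) = 0.00236 mA.
I_C = β·I_B = 100×0.00236 = 0.236 mA.
V_CE = V_CC − I_C·R_C − I_E·R_E = 7.7 − 0.236×6.8 − 0.238×0.39 = 6.01 V > V_CE(sat), so the active-region assumption holds.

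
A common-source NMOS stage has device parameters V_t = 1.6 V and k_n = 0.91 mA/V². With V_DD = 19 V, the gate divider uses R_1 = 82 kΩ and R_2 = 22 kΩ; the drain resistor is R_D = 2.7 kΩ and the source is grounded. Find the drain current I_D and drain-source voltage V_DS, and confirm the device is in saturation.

I_D ≈ 2.7 mA, V_DS ≈ 12 V

V_G = V_DD·R_2/(R_1+R_2) = 19×22/104 = 4.02 V. With the source grounded, V_GS = V_G = 4.02 V.
Assume saturation: I_D = (k_n/2)(V_GS − V_t)² = (0.91/2)×(4.02 − 1.6)² = 0.455×2.42² = 2.66 mA.
V_DS = V_DD − I_D·R_D = 19 − 2.66×2.7 = 11.8 V.
Saturation requires V_DS ≥ V_GS − V_t = 2.42 V; 11.8 ≥ 2.42 ✓.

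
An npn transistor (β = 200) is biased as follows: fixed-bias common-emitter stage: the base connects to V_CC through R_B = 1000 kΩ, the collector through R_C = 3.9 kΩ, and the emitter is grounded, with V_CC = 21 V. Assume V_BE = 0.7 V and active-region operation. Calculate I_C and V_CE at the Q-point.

I_C ≈ 4.1 mA, V_CE ≈ 5.2 V

Base loop: V_CC = I_B·R_B + V_BE, so I_B = (21 − 0.7)/1000 kΩ = 0.0203 mA.
In the active region I_C = β·I_B = 200 × 0.0203 = 4.06 mA.
Collector loop: V_CE = V_CC − I_C·R_C = 21 − 4.06×3.9 = 5.17 V.
Since V_CE = 5.17 V > V_CE(sat) ≈ 0.2 V, the transistor is in the active region as assumed.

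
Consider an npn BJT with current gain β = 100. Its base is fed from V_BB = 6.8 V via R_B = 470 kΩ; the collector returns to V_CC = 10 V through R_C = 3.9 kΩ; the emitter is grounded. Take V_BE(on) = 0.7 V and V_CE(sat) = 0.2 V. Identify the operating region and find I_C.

active; I_C ≈ 1.3 mA

Assume active. Base-emitter loop: I_B = (V_BB − V_BE)/R_B = (6.8 − 0.7)/470 = 0.013 mA.
I_C = β·I_B = 100×0.013 = 1.3 mA.
V_CE = V_CC − I_C·R_C = 10 − 1.3×3.9 = 4.94 V > V_CE(sat), so the active-region assumption holds.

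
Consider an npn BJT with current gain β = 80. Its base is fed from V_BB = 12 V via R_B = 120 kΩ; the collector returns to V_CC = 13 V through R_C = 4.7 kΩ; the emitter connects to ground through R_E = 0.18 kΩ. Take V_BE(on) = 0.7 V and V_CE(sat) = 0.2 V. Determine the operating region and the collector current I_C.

Assume active: I_B = (12 − 0.7)/(120 + 81×0.18) = 0.084 mA, I_C = β·I_B = 6.72 mA.
Then V_CE = 13 − 6.72×4.7 − 6.8×0.18 = -19.8 V < 0.2 V — the active assumption fails.
Re-solve with V_CE = 0.2 V. KCL at the emitter: V_E/R_E = (V_BB−0.7−V_E)/R_B + (V_CC−0.2−V_E)/R_C, giving V_E = 0.488 V.
I_C = (V_CC − 0.2 − V_E)/R_C = (12.8 − 0.488)/4.7 = 2.62 mA.
Check: I_B = (11.3 − 0.488)/120 = 0.0901 mA, and β·I_B = 7.21 mA > I_C, confirming saturation.

saturation; I_C ≈ 2.6 mA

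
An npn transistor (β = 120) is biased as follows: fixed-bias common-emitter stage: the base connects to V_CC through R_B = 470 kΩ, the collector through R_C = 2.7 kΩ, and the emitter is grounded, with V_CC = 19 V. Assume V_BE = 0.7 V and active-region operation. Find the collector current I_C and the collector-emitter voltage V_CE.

I_C ≈ 4.7 mA, V_CE ≈ 6.4 V

Base loop: V_CC = I_B·R_B + V_BE, so I_B = (19 − 0.7)/470 kΩ = 0.0389 mA.
In the active region I_C = β·I_B = 120 × 0.0389 = 4.67 mA.
Collector loop: V_CE = V_CC − I_C·R_C = 19 − 4.67×2.7 = 6.38 V.
Since V_CE = 6.38 V > V_CE(sat) ≈ 0.2 V, the transistor is in the active region as assumed.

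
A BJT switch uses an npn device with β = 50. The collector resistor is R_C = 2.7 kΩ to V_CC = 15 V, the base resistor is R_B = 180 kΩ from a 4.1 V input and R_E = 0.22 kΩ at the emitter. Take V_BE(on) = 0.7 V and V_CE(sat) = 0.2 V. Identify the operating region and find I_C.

Assume active. Base-emitter loop: I_B = (V_BB − V_BE)/(R_B + (β+1)R_E) = (4.1 − 0.7)/(180 + 51×0.22) = 0.0178 mA.
I_C = β·I_B = 50×0.0178 = 0.889 mA.
V_CE = V_CC − I_C·R_C − I_E·R_E = 15 − 0.889×2.7 − 0.907×0.22 = 12.4 V > V_CE(sat), so the active-region assumption holds.

active; I_C ≈ 0.89 mA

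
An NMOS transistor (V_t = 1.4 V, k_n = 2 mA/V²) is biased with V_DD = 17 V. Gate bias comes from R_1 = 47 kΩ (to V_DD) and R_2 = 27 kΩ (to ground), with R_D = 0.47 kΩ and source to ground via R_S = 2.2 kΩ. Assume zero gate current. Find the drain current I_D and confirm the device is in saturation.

V_G = V_DD·R_2/(R_1+R_2) = 17×27/74 = 6.2 V.
Assume saturation: I_D = (k_n/2)(V_GS − V_t)² with V_GS = V_G − I_D·R_S = 6.2 − 2.2·I_D.
Substituting gives 4.84·I_D² − 22.1·I_D + 23.1 = 0, with roots I_D = 1.61 or 2.97 mA.
The root I_D = 2.97 mA gives V_GS = -0.322 V ≤ V_t, so take I_D = 1.61 mA.
Then V_GS = 2.67 V and V_DS = V_DD − I_D(R_D+R_S) = 17 − 1.61×2.67 = 12.7 V.
Saturation requires V_DS ≥ V_GS − V_t = 1.27 V; 12.7 ≥ 1.27 ✓.

I_D ≈ 1.6 mA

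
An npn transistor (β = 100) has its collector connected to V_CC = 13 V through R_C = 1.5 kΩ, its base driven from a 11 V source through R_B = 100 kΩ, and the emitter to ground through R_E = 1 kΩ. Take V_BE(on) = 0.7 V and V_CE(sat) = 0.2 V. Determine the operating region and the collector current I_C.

Assume active: I_B = (11 − 0.7)/(100 + 101×1) = 0.0512 mA, I_C = β·I_B = 5.12 mA.
Then V_CE = 13 − 5.12×1.5 − 5.18×1 = 0.138 V < 0.2 V — the active assumption fails.
Re-solve with V_CE = 0.2 V. KCL at the emitter: V_E/R_E = (V_BB−0.7−V_E)/R_B + (V_CC−0.2−V_E)/R_C, giving V_E = 5.15 V.
I_C = (V_CC − 0.2 − V_E)/R_C = (12.8 − 5.15)/1.5 = 5.1 mA.
Check: I_B = (10.3 − 5.15)/100 = 0.0515 mA, and β·I_B = 5.15 mA > I_C, confirming saturation.

saturation; I_C ≈ 5.1 mA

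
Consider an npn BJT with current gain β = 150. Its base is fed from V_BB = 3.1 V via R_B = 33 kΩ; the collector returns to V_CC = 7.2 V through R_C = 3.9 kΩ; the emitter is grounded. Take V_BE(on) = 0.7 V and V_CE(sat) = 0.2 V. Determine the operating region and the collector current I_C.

saturation; I_C ≈ 1.8 mA

Assume active: I_B = (3.1 − 0.7)/33 = 0.0727 mA, giving I_C = β·I_B = 10.9 mA.
But then V_CE = 7.2 − 10.9×3.9 = -35.3 V < V_CE(sat) = 0.2 V — impossible in the active region.
So the transistor is saturated. With V_CE = 0.2 V, I_C = (V_CC − 0.2)/R_C = 7/3.9 = 1.79 mA.
Check: β·I_B = 10.9 mA > I_C = 1.79 mA, confirming saturation.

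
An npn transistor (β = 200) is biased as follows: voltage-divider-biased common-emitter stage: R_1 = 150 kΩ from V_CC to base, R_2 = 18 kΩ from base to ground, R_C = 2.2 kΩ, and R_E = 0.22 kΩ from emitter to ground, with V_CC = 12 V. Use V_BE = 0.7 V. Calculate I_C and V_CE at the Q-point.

Thevenize the base divider: V_Th = V_CC·R_2/(R_1+R_2) = 12×18/168 = 1.29 V, R_Th = R_1‖R_2 = 16.1 kΩ.
Base-emitter loop: V_Th = I_B·R_Th + V_BE + (β+1)I_B·R_E, so I_B = (1.29 − 0.7) / (16.1 + 201×0.22) = 0.00971 mA.
I_C = β·I_B = 200×0.00971 = 1.94 mA, and I_E = (β+1)I_B = 1.95 mA.
V_CE = V_CC − I_C·R_C − I_E·R_E = 12 − 1.94×2.2 − 1.95×0.22 = 7.3 V.
V_CE = 7.3 V > 0.2 V confirms active-region operation.

I_C ≈ 1.9 mA, V_CE ≈ 7.3 V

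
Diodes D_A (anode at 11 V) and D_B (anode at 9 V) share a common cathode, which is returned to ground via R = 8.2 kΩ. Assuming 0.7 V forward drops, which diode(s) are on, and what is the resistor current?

Only D_A conducts; I_R ≈ 1.3 mA

Assume both conduct. Then node N would need to be at both 11−0.7 = 10.3 V and 9−0.7 = 8.3 V, which is impossible.
Assume only D_A conducts: V_N = 11 − 0.7 = 10.3 V, so I_R = 10.3/8.2 = 1.26 mA.
Check D_B: its anode-to-cathode voltage is 9 − 10.3 = -1.3 V < 0.7 V, so it is off. The assumption is consistent.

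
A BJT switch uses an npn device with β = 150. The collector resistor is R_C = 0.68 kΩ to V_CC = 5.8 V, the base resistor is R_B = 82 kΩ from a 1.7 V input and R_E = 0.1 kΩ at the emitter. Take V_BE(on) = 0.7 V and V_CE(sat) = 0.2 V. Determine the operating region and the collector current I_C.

active; I_C ≈ 1.5 mA

Assume active. Base-emitter loop: I_B = (V_BB − V_BE)/(R_B + (β+1)R_E) = (1.7 − 0.7)/(82 + 151×0.1) = 0.0103 mA.
I_C = β·I_B = 150×0.0103 = 1.54 mA.
V_CE = V_CC − I_C·R_C − I_E·R_E = 5.8 − 1.54×0.68 − 1.56×0.1 = 4.59 V > V_CE(sat), so the active-region assumption holds.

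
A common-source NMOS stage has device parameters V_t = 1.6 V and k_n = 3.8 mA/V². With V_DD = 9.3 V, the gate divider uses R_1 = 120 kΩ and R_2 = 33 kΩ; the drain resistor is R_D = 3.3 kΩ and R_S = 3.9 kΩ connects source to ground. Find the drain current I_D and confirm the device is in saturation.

V_G = V_DD·R_2/(R_1+R_2) = 9.3×33/153 = 2.01 V.
Assume saturation: I_D = (k_n/2)(V_GS − V_t)² with V_GS = V_G − I_D·R_S = 2.01 − 3.9·I_D.
Substituting gives 28.9·I_D² − 7.02·I_D + 0.313 = 0, with roots I_D = 0.0589 or 0.184 mA.
The root I_D = 0.184 mA gives V_GS = 1.29 V ≤ V_t, so take I_D = 0.0589 mA.
Then V_GS = 1.78 V and V_DS = V_DD − I_D(R_D+R_S) = 9.3 − 0.0589×7.2 = 8.88 V.
Saturation requires V_DS ≥ V_GS − V_t = 0.176 V; 8.88 ≥ 0.176 ✓.

I_D ≈ 0.059 mA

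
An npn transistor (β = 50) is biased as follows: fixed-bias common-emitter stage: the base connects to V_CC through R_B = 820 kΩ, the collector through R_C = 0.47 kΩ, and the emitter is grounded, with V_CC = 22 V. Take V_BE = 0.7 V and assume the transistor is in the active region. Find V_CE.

V_CE ≈ 21 V

Base loop: V_CC = I_B·R_B + V_BE, so I_B = (22 − 0.7)/820 kΩ = 0.026 mA.
In the active region I_C = β·I_B = 50 × 0.026 = 1.3 mA.
Collector loop: V_CE = V_CC − I_C·R_C = 22 − 1.3×0.47 = 21.4 V.
Since V_CE = 21.4 V > V_CE(sat) ≈ 0.2 V, the transistor is in the active region as assumed.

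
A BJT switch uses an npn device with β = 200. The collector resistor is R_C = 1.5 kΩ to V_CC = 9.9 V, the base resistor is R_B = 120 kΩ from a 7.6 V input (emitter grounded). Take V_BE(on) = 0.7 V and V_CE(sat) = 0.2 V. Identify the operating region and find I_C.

saturation; I_C ≈ 6.5 mA

Assume active: I_B = (7.6 − 0.7)/120 = 0.0575 mA, giving I_C = β·I_B = 11.5 mA.
But then V_CE = 9.9 − 11.5×1.5 = -7.35 V < V_CE(sat) = 0.2 V — impossible in the active region.
So the transistor is saturated. With V_CE = 0.2 V, I_C = (V_CC − 0.2)/R_C = 9.7/1.5 = 6.47 mA.
Check: β·I_B = 11.5 mA > I_C = 6.47 mA, confirming saturation.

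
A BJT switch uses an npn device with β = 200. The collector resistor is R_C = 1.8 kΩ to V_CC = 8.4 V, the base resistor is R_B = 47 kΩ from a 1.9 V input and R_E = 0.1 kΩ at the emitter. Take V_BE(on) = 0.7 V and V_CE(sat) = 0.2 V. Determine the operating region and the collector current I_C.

Assume active. Base-emitter loop: I_B = (V_BB − V_BE)/(R_B + (β+1)R_E) = (1.9 − 0.7)/(47 + 201×0.1) = 0.0179 mA.
I_C = β·I_B = 200×0.0179 = 3.58 mA.
V_CE = V_CC − I_C·R_C − I_E·R_E = 8.4 − 3.58×1.8 − 3.59×0.1 = 1.6 V > V_CE(sat), so the active-region assumption holds.

active; I_C ≈ 3.6 mA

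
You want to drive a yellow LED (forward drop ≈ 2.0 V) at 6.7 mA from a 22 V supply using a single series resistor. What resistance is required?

R ≈ 3 kΩ

The resistor drops V_S − V_D = 22 − 2.0 = 20 V at 6.7 mA.
R = 20 V / 6.7 mA = 2.99 kΩ.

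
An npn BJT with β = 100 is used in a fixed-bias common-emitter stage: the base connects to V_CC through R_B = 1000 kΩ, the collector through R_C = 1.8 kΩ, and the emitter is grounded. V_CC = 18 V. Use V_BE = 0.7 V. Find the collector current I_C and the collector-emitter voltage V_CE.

I_C ≈ 1.7 mA, V_CE ≈ 15 V

Base loop: V_CC = I_B·R_B + V_BE, so I_B = (18 − 0.7)/1000 kΩ = 0.0173 mA.
In the active region I_C = β·I_B = 100 × 0.0173 = 1.73 mA.
Collector loop: V_CE = V_CC − I_C·R_C = 18 − 1.73×1.8 = 14.9 V.
Since V_CE = 14.9 V > V_CE(sat) ≈ 0.2 V, the transistor is in the active region as assumed.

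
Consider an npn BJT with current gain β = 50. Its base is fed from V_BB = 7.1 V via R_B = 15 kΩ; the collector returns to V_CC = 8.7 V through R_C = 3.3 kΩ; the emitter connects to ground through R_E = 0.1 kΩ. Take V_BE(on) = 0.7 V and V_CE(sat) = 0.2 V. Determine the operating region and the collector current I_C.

Assume active: I_B = (7.1 − 0.7)/(15 + 51×0.1) = 0.318 mA, I_C = β·I_B = 15.9 mA.
Then V_CE = 8.7 − 15.9×3.3 − 16.2×0.1 = -45.5 V < 0.2 V — the active assumption fails.
Re-solve with V_CE = 0.2 V. KCL at the emitter: V_E/R_E = (V_BB−0.7−V_E)/R_B + (V_CC−0.2−V_E)/R_C, giving V_E = 0.29 V.
I_C = (V_CC − 0.2 − V_E)/R_C = (8.5 − 0.29)/3.3 = 2.49 mA.
Check: I_B = (6.4 − 0.29)/15 = 0.407 mA, and β·I_B = 20.4 mA > I_C, confirming saturation.

saturation; I_C ≈ 2.5 mA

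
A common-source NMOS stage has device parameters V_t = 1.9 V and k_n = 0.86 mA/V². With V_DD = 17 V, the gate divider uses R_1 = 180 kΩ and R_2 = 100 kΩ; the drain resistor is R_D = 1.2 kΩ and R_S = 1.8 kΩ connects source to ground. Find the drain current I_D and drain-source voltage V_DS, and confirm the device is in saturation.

V_G = V_DD·R_2/(R_1+R_2) = 17×100/280 = 6.07 V.
Assume saturation: I_D = (k_n/2)(V_GS − V_t)² with V_GS = V_G − I_D·R_S = 6.07 − 1.8·I_D.
Substituting gives 1.39·I_D² − 7.46·I_D + 7.48 = 0, with roots I_D = 1.34 or 4.02 mA.
The root I_D = 4.02 mA gives V_GS = -1.16 V ≤ V_t, so take I_D = 1.34 mA.
Then V_GS = 3.66 V and V_DS = V_DD − I_D(R_D+R_S) = 17 − 1.34×3 = 13 V.
Saturation requires V_DS ≥ V_GS − V_t = 1.76 V; 13 ≥ 1.76 ✓.

I_D ≈ 1.3 mA, V_DS ≈ 13 V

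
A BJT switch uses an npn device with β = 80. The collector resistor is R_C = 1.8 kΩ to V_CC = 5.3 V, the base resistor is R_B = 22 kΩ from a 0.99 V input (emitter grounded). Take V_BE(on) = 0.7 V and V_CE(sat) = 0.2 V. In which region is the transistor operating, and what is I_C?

active; I_C ≈ 1.1 mA

Assume active. Base-emitter loop: I_B = (V_BB − V_BE)/R_B = (0.99 − 0.7)/22 = 0.0132 mA.
I_C = β·I_B = 80×0.0132 = 1.05 mA.
V_CE = V_CC − I_C·R_C = 5.3 − 1.05×1.8 = 3.4 V > V_CE(sat), so the active-region assumption holds.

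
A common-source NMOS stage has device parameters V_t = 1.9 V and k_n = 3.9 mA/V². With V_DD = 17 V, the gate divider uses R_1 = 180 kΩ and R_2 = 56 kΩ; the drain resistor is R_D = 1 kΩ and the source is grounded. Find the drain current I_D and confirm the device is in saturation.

I_D ≈ 8.9 mA

V_G = V_DD·R_2/(R_1+R_2) = 17×56/236 = 4.03 V. With the source grounded, V_GS = V_G = 4.03 V.
Assume saturation: I_D = (k_n/2)(V_GS − V_t)² = (3.9/2)×(4.03 − 1.9)² = 1.95×2.13² = 8.88 mA.
V_DS = V_DD − I_D·R_D = 17 − 8.88×1 = 8.12 V.
Saturation requires V_DS ≥ V_GS − V_t = 2.13 V; 8.12 ≥ 2.13 ✓.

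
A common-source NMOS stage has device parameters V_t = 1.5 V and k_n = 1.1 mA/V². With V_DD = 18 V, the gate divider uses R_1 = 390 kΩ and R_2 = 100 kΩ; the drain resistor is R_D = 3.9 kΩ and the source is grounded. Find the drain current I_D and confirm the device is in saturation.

I_D ≈ 2.6 mA

V_G = V_DD·R_2/(R_1+R_2) = 18×100/490 = 3.67 V. With the source grounded, V_GS = V_G = 3.67 V.
Assume saturation: I_D = (k_n/2)(V_GS − V_t)² = (1.1/2)×(3.67 − 1.5)² = 0.55×2.17² = 2.6 mA.
V_DS = V_DD − I_D·R_D = 18 − 2.6×3.9 = 7.87 V.
Saturation requires V_DS ≥ V_GS − V_t = 2.17 V; 7.87 ≥ 2.17 ✓.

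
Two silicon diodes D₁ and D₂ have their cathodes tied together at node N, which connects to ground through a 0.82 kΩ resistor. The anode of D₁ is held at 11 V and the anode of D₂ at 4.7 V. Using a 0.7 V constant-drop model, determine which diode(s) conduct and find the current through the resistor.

Assume both conduct. Then node N would need to be at both 11−0.7 = 10.3 V and 4.7−0.7 = 4 V, which is impossible.
Assume only D₁ conducts: V_N = 11 − 0.7 = 10.3 V, so I_R = 10.3/0.82 = 12.6 mA.
Check D₂: its anode-to-cathode voltage is 4.7 − 10.3 = -5.6 V < 0.7 V, so it is off. The assumption is consistent.

Only D₁ conducts; I_R ≈ 13 mA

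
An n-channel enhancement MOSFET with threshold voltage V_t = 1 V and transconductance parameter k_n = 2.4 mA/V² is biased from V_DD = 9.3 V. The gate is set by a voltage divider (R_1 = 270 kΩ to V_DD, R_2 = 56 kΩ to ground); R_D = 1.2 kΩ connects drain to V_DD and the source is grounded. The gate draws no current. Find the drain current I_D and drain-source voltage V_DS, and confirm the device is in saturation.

V_G = V_DD·R_2/(R_1+R_2) = 9.3×56/326 = 1.6 V. With the source grounded, V_GS = V_G = 1.6 V.
Assume saturation: I_D = (k_n/2)(V_GS − V_t)² = (2.4/2)×(1.6 − 1)² = 1.2×0.598² = 0.428 mA.
V_DS = V_DD − I_D·R_D = 9.3 − 0.428×1.2 = 8.79 V.
Saturation requires V_DS ≥ V_GS − V_t = 0.598 V; 8.79 ≥ 0.598 ✓.

I_D ≈ 0.43 mA, V_DS ≈ 8.8 V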